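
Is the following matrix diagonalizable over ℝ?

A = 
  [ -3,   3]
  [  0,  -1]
Yes

tr(A) = -4, det(A) = 3
Characteristic polynomial: λ² - tr(A)λ + det(A) = λ² + 4λ + 3
λ² + 4λ + 3 = (λ + 3)(λ + 1)
Eigenvalues: -1, -3
λ=-3: alg. mult. = 1, geom. mult. = 2 - rank(A - (-3)I) = 2 - 1 = 1
λ=-1: alg. mult. = 1, geom. mult. = 2 - rank(A - (-1)I) = 2 - 1 = 1
Sum of geometric multiplicities equals n, so A has n independent eigenvectors.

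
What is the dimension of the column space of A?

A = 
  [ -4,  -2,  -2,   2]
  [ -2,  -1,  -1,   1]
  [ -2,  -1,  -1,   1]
Row reduce:
R2 → R2 - (1/2)·R1
R3 → R3 - (1/2)·R1
REF = 
  [ -4,  -2,  -2,   2]
  [  0,   0,   0,   0]
  [  0,   0,   0,   0]
Pivot columns: 1 → 1 pivot.
dim(Col(A)) = number of pivot columns = 1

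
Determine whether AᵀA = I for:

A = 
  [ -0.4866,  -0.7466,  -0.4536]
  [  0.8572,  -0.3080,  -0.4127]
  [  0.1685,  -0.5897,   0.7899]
Yes

AᵀA = 
  [  1,  -0.0001,   0.0001]
  [ -0.0001,   1,   0]
  [  0.0001,   0,   1]
≈ I (equal to I up to the 4-dp rounding of the entries)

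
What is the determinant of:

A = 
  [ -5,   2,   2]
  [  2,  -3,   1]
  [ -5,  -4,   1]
Cofactor expansion along row 1:
det(A) = (-5)·((-3)(1) - (1)(-4)) - (2)·((2)(1) - (1)(-5)) + (2)·((2)(-4) - (-3)(-5))
  = (-5)(1) - (2)(7) + (2)(-23)
  = -65

det(A) = -65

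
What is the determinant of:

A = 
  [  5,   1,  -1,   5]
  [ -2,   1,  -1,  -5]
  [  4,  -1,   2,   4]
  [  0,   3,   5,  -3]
240

Cofactor expansion along row 1: det(A) = a₁₁M₁₁ - a₁₂M₁₂ + a₁₃M₁₃ - a₁₄M₁₄

M₁₁ = det[[1, -1, -5]; [-1, 2, 4]; [3, 5, -3]]
  = (1)·((2)(-3) - (4)(5)) - (-1)·((-1)(-3) - (4)(3)) + (-5)·((-1)(5) - (2)(3))
  = (1)(-26) - (-1)(-9) + (-5)(-11)
  = 20
M₁₂ = det[[-2, -1, -5]; [4, 2, 4]; [0, 5, -3]]
  = (-2)·((2)(-3) - (4)(5)) - (-1)·((4)(-3) - (4)(0)) + (-5)·((4)(5) - (2)(0))
  = (-2)(-26) - (-1)(-12) + (-5)(20)
  = -60
M₁₃ = det[[-2, 1, -5]; [4, -1, 4]; [0, 3, -3]]
  = (-2)·((-1)(-3) - (4)(3)) - (1)·((4)(-3) - (4)(0)) + (-5)·((4)(3) - (-1)(0))
  = (-2)(-9) - (1)(-12) + (-5)(12)
  = -30
M₁₄ = det[[-2, 1, -1]; [4, -1, 2]; [0, 3, 5]]
  = (-2)·((-1)(5) - (2)(3)) - (1)·((4)(5) - (2)(0)) + (-1)·((4)(3) - (-1)(0))
  = (-2)(-11) - (1)(20) + (-1)(12)
  = -10

det(A) = (5)(20) - (1)(-60) + (-1)(-30) - (5)(-10) = 240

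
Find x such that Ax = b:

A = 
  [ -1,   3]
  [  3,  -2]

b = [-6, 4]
Row reduce the augmented matrix [A|b]:
R2 → R2 + (3)·R1
REF = 
  [ -1,   3,  -6]
  [  0,   7, -14]

Back-substitution:
x₂ = (-14) / 7 = -2
x₁ = (-6 - (3)(-2)) / (-1) = 0

x = [0, -2]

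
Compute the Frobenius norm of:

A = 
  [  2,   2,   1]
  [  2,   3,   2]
||A||_F = 5.099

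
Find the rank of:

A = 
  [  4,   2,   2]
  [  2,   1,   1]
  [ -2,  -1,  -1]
Row reduce:
R2 → R2 - (1/2)·R1
R3 → R3 + (1/2)·R1
REF = 
  [  4,   2,   2]
  [  0,   0,   0]
  [  0,   0,   0]
Pivot columns: 1 → 1 pivot.

rank(A) = 1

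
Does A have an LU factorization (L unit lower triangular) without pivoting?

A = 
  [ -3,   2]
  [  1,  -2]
Yes.
A[1,1] = -3 ≠ 0, so Gaussian elimination proceeds without a row swap: multiplier ℓ₂₁ = (1)/(-3) = -1/3, and U[2,2] = -2 - (-1/3)(2) = -4/3.
L = 
  [   1,    0]
  [-1/3,    1]
U = 
  [  -3,    2]
  [   0, -4/3]
Check row 2 of LU: [(-1/3)(-3), (-1/3)(2) + (-4/3)] = [1, -2] = row 2 of A ✓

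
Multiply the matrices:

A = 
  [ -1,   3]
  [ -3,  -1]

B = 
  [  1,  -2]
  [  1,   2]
A is 2×2 and B is 2×2, so AB is 2×2. Each entry is (row of A)·(column of B):
AB[1,1] = (-1)(1) + (3)(1) = 2
AB[1,2] = (-1)(-2) + (3)(2) = 8
AB[2,1] = (-3)(1) + (-1)(1) = -4
AB[2,2] = (-3)(-2) + (-1)(2) = 4

AB = 
  [  2,   8]
  [ -4,   4]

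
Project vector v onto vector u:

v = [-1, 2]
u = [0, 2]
proj_u(v) = [0, 2]

v·u = (-1)(0) + (2)(2) = 4
u·u = (0)² + (2)² = 4
proj_u(v) = (v·u / u·u) × u = (4/4) × u = (1) × u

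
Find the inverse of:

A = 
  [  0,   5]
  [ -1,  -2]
det(A) = (0)(-2) - (5)(-1) = 5
For a 2×2 matrix, A⁻¹ = (1/det(A)) · [[d, -b], [-c, a]]
    = (1/5) · [[-2, -5], [1, 0]]

A⁻¹ = 
  [-2/5,   -1]
  [ 1/5,    0]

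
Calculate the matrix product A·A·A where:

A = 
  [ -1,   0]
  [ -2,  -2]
A² = A·A:
A²[1,1] = (-1)(-1) + (0)(-2) = 1
A²[1,2] = (-1)(0) + (0)(-2) = 0
A²[2,1] = (-2)(-1) + (-2)(-2) = 6
A²[2,2] = (-2)(0) + (-2)(-2) = 4
A² = 
  [  1,   0]
  [  6,   4]

A^3 = A^2·A:
A^3[1,1] = (1)(-1) + (0)(-2) = -1
A^3[1,2] = (1)(0) + (0)(-2) = 0
A^3[2,1] = (6)(-1) + (4)(-2) = -14
A^3[2,2] = (6)(0) + (4)(-2) = -8
A^3 = 
  [ -1,   0]
  [-14,  -8]

Therefore
A^3 = 
  [ -1,   0]
  [-14,  -8]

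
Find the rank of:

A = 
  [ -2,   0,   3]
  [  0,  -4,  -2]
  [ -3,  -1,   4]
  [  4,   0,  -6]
rank(A) = 2

Row reduce:
R3 → R3 - (3/2)·R1
R4 → R4 + (2)·R1
R3 → R3 - (1/4)·R2
REF = 
  [ -2,   0,   3]
  [  0,  -4,  -2]
  [  0,   0,   0]
  [  0,   0,   0]
Pivot columns: 1, 2 → 2 pivots.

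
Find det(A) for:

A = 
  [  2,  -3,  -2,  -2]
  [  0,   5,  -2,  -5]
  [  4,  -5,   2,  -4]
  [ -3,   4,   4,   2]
-104

Cofactor expansion along row 1: det(A) = a₁₁M₁₁ - a₁₂M₁₂ + a₁₃M₁₃ - a₁₄M₁₄

M₁₁ = det[[5, -2, -5]; [-5, 2, -4]; [4, 4, 2]]
  = (5)·((2)(2) - (-4)(4)) - (-2)·((-5)(2) - (-4)(4)) + (-5)·((-5)(4) - (2)(4))
  = (5)(20) - (-2)(6) + (-5)(-28)
  = 252
M₁₂ = det[[0, -2, -5]; [4, 2, -4]; [-3, 4, 2]]
  = (0)·((2)(2) - (-4)(4)) - (-2)·((4)(2) - (-4)(-3)) + (-5)·((4)(4) - (2)(-3))
  = (0)(20) - (-2)(-4) + (-5)(22)
  = -118
M₁₃ = det[[0, 5, -5]; [4, -5, -4]; [-3, 4, 2]]
  = (0)·((-5)(2) - (-4)(4)) - (5)·((4)(2) - (-4)(-3)) + (-5)·((4)(4) - (-5)(-3))
  = (0)(6) - (5)(-4) + (-5)(1)
  = 15
M₁₄ = det[[0, 5, -2]; [4, -5, 2]; [-3, 4, 4]]
  = (0)·((-5)(4) - (2)(4)) - (5)·((4)(4) - (2)(-3)) + (-2)·((4)(4) - (-5)(-3))
  = (0)(-28) - (5)(22) + (-2)(1)
  = -112

det(A) = (2)(252) - (-3)(-118) + (-2)(15) - (-2)(-112) = -104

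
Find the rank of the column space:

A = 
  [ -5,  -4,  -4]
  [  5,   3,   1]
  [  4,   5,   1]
dim(Col(A)) = 3

Row reduce:
R2 → R2 + (1)·R1
R3 → R3 + (4/5)·R1
R3 → R3 + (9/5)·R2
REF = 
  [   -5,    -4,    -4]
  [    0,    -1,    -3]
  [    0,     0, -38/5]
Pivot columns: 1, 2, 3 → 3 pivots.
dim(Col(A)) = number of pivot columns = 3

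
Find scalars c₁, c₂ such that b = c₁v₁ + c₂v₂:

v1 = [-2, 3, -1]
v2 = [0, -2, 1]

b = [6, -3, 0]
c1 = -3, c2 = -3

b = -3·v1 + -3·v2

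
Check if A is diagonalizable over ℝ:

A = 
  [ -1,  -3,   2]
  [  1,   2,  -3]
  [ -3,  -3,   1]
No

Characteristic polynomial: det(λI - A) = λ³ - 2λ² - λ + 11
By the rational root theorem any rational root is an integer dividing 11; none of those is a root, so p(λ) has no rational roots and hence (being an irreducible cubic) no repeated roots.
Discriminant of the cubic: Δ = -2511
Δ < 0 ⇒ one real eigenvalue and a complex-conjugate pair: λ ≈ 1.915 + 1.531i, 1.915 - 1.531i, -1.83
Has complex eigenvalues (not diagonalizable over ℝ).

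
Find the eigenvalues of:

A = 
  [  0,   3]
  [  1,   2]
tr(A) = 2, det(A) = -3
Characteristic polynomial: λ² - tr(A)λ + det(A) = λ² - 2λ - 3
λ² - 2λ - 3 = (λ + 1)(λ - 3)

λ = 3, -1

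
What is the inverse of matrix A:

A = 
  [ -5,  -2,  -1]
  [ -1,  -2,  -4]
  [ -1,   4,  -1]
det(A) = (-5)·((-2)(-1) - (-4)(4)) - (-2)·((-1)(-1) - (-4)(-1)) + (-1)·((-1)(4) - (-2)(-1))
  = (-5)(18) - (-2)(-3) + (-1)(-6)
  = -90
det(A) = -90 ≠ 0, so A is invertible.

Cofactors Cᵢⱼ = (-1)ⁱ⁺ʲ·Mᵢⱼ:
C = 
  [ 18,   3,  -6]
  [ -6,   4,  22]
  [  6, -19,   8]

adj(A) = Cᵀ:
adj(A) = 
  [ 18,  -6,   6]
  [  3,   4, -19]
  [ -6,  22,   8]

A⁻¹ = (-1/90) · adj(A):
A⁻¹ = 
  [  -1/5,   1/15,  -1/15]
  [ -1/30,  -2/45,  19/90]
  [  1/15, -11/45,  -4/45]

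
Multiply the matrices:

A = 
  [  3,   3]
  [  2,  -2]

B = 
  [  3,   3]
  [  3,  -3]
AB = 
  [ 18,   0]
  [  0,  12]

A is 2×2 and B is 2×2, so AB is 2×2. Each entry is (row of A)·(column of B):
AB[1,1] = (3)(3) + (3)(3) = 18
AB[1,2] = (3)(3) + (3)(-3) = 0
AB[2,1] = (2)(3) + (-2)(3) = 0
AB[2,2] = (2)(3) + (-2)(-3) = 12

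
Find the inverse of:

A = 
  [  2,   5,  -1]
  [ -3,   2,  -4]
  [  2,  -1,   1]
det(A) = (2)·((2)(1) - (-4)(-1)) - (5)·((-3)(1) - (-4)(2)) + (-1)·((-3)(-1) - (2)(2))
  = (2)(-2) - (5)(5) + (-1)(-1)
  = -28
det(A) = -28 ≠ 0, so A is invertible.

Cofactors Cᵢⱼ = (-1)ⁱ⁺ʲ·Mᵢⱼ:
C = 
  [ -2,  -5,  -1]
  [ -4,   4,  12]
  [-18,  11,  19]

adj(A) = Cᵀ:
adj(A) = 
  [ -2,  -4, -18]
  [ -5,   4,  11]
  [ -1,  12,  19]

A⁻¹ = (-1/28) · adj(A):
A⁻¹ = 
  [  1/14,    1/7,   9/14]
  [  5/28,   -1/7, -11/28]
  [  1/28,   -3/7, -19/28]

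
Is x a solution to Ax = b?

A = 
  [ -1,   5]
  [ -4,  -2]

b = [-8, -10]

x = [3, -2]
No

Ax = [-13, -8] ≠ b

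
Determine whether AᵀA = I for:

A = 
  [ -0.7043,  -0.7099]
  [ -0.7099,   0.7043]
Yes

AᵀA = 
  [  1,   0]
  [  0,   1]
≈ I (equal to I up to the 4-dp rounding of the entries)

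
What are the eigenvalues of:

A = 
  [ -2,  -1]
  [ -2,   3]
tr(A) = 1, det(A) = -8
Characteristic polynomial: λ² - tr(A)λ + det(A) = λ² - λ - 8
λ² - λ - 8 = 0  ⇒  λ = (1 ± √((-1)² - 4·(-8)))/2 = (1 ± √(33))/2
  = (1 + √33)/2,  (1 - √33)/2

λ = (1 + √33)/2, (1 - √33)/2  (≈ 3.372, -2.372)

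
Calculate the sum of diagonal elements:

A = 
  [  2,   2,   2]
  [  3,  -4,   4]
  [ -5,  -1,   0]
-2

tr(A) = 2 + -4 + 0 = -2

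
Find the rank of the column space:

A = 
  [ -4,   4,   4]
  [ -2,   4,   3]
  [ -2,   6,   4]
Row reduce:
R2 → R2 - (1/2)·R1
R3 → R3 - (1/2)·R1
R3 → R3 - (2)·R2
REF = 
  [ -4,   4,   4]
  [  0,   2,   1]
  [  0,   0,   0]
Pivot columns: 1, 2 → 2 pivots.
dim(Col(A)) = number of pivot columns = 2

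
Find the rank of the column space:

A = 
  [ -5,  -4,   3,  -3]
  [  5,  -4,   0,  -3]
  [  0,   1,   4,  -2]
dim(Col(A)) = 3

Row reduce:
R2 → R2 + (1)·R1
R3 → R3 + (1/8)·R2
REF = 
  [   -5,    -4,     3,    -3]
  [    0,    -8,     3,    -6]
  [    0,     0,  35/8, -11/4]
Pivot columns: 1, 2, 3 → 3 pivots.
dim(Col(A)) = number of pivot columns = 3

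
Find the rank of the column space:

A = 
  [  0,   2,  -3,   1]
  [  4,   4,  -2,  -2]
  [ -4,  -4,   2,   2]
dim(Col(A)) = 2

Row reduce:
Swap R1 ↔ R2
R3 → R3 + (1)·R1
REF = 
  [  4,   4,  -2,  -2]
  [  0,   2,  -3,   1]
  [  0,   0,   0,   0]
Pivot columns: 1, 2 → 2 pivots.
dim(Col(A)) = number of pivot columns = 2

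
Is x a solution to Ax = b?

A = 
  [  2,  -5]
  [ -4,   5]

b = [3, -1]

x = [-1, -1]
Yes

Ax = [3, -1] = b ✓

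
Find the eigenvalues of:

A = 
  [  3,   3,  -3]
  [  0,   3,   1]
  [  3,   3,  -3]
λ = 0, (3 + √21)/2, (3 - √21)/2  (≈ 0, 3.791, -0.7913)

Characteristic polynomial: det(λI - A) = λ³ - 3λ² - 3λ
The constant term is 0, so λ = 0 is a root: p(λ) = λ(λ² - 3λ - 3)
λ² - 3λ - 3 = 0  ⇒  λ = (3 ± √((-3)² - 4·(-3)))/2 = (3 ± √(21))/2
  = (3 + √21)/2,  (3 - √21)/2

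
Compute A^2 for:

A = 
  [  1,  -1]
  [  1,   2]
A² = A·A:
A²[1,1] = (1)(1) + (-1)(1) = 0
A²[1,2] = (1)(-1) + (-1)(2) = -3
A²[2,1] = (1)(1) + (2)(1) = 3
A²[2,2] = (1)(-1) + (2)(2) = 3
A² = 
  [  0,  -3]
  [  3,   3]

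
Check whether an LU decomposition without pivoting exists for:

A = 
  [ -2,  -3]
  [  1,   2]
Yes.
A[1,1] = -2 ≠ 0, so Gaussian elimination proceeds without a row swap: multiplier ℓ₂₁ = (1)/(-2) = -1/2, and U[2,2] = 2 - (-1/2)(-3) = 1/2.
L = 
  [   1,    0]
  [-1/2,    1]
U = 
  [ -2,  -3]
  [  0, 1/2]
Check row 2 of LU: [(-1/2)(-2), (-1/2)(-3) + (1/2)] = [1, 2] = row 2 of A ✓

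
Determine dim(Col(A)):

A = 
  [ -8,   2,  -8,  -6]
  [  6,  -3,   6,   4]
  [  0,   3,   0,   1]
Row reduce:
R2 → R2 + (3/4)·R1
R3 → R3 + (2)·R2
REF = 
  [  -8,    2,   -8,   -6]
  [   0, -3/2,    0, -1/2]
  [   0,    0,    0,    0]
Pivot columns: 1, 2 → 2 pivots.
dim(Col(A)) = number of pivot columns = 2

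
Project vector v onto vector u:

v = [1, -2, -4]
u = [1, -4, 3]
v·u = (1)(1) + (-2)(-4) + (-4)(3) = -3
u·u = (1)² + (-4)² + (3)² = 26
proj_u(v) = (v·u / u·u) × u = (-3/26) × u

proj_u(v) = [-3/26, 6/13, -9/26]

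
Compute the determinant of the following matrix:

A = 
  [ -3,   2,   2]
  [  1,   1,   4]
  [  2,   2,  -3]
55

Cofactor expansion along row 1:
det(A) = (-3)·((1)(-3) - (4)(2)) - (2)·((1)(-3) - (4)(2)) + (2)·((1)(2) - (1)(2))
  = (-3)(-11) - (2)(-11) + (2)(0)
  = 55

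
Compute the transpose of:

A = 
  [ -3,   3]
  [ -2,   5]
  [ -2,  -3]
Aᵀ = 
  [ -3,  -2,  -2]
  [  3,   5,  -3]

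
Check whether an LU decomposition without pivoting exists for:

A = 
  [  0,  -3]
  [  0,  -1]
Yes.
The first column is zero, so A is already upper triangular: L = I, U = A.
L = 
  [  1,   0]
  [  0,   1]
U = 
  [  0,  -3]
  [  0,  -1]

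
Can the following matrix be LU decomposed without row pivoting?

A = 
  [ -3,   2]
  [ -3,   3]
Yes.
A[1,1] = -3 ≠ 0, so Gaussian elimination proceeds without a row swap: multiplier ℓ₂₁ = (-3)/(-3) = 1, and U[2,2] = 3 - (1)(2) = 1.
L = 
  [  1,   0]
  [  1,   1]
U = 
  [ -3,   2]
  [  0,   1]
Check row 2 of LU: [(1)(-3), (1)(2) + 1] = [-3, 3] = row 2 of A ✓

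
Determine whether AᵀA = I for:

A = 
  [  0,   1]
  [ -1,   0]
Yes

AᵀA = 
  [  1,   0]
  [  0,   1]
= I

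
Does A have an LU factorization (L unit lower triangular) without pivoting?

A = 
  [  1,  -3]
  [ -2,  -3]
Yes.
A[1,1] = 1 ≠ 0, so Gaussian elimination proceeds without a row swap: multiplier ℓ₂₁ = (-2)/(1) = -2, and U[2,2] = -3 - (-2)(-3) = -9.
L = 
  [  1,   0]
  [ -2,   1]
U = 
  [  1,  -3]
  [  0,  -9]
Check row 2 of LU: [(-2)(1), (-2)(-3) + (-9)] = [-2, -3] = row 2 of A ✓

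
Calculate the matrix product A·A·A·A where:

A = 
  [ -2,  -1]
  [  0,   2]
A^4 = 
  [ 16,   0]
  [  0,  16]

A² = A·A:
A²[1,1] = (-2)(-2) + (-1)(0) = 4
A²[1,2] = (-2)(-1) + (-1)(2) = 0
A²[2,1] = (0)(-2) + (2)(0) = 0
A²[2,2] = (0)(-1) + (2)(2) = 4
A² = 
  [  4,   0]
  [  0,   4]

A^3 = A^2·A:
A^3[1,1] = (4)(-2) + (0)(0) = -8
A^3[1,2] = (4)(-1) + (0)(2) = -4
A^3[2,1] = (0)(-2) + (4)(0) = 0
A^3[2,2] = (0)(-1) + (4)(2) = 8
A^3 = 
  [ -8,  -4]
  [  0,   8]

A^4 = A^3·A:
A^4[1,1] = (-8)(-2) + (-4)(0) = 16
A^4[1,2] = (-8)(-1) + (-4)(2) = 0
A^4[2,1] = (0)(-2) + (8)(0) = 0
A^4[2,2] = (0)(-1) + (8)(2) = 16
A^4 = 
  [ 16,   0]
  [  0,  16]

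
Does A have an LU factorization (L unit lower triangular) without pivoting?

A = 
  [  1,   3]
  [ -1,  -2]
Yes.
A[1,1] = 1 ≠ 0, so Gaussian elimination proceeds without a row swap: multiplier ℓ₂₁ = (-1)/(1) = -1, and U[2,2] = -2 - (-1)(3) = 1.
L = 
  [  1,   0]
  [ -1,   1]
U = 
  [  1,   3]
  [  0,   1]
Check row 2 of LU: [(-1)(1), (-1)(3) + 1] = [-1, -2] = row 2 of A ✓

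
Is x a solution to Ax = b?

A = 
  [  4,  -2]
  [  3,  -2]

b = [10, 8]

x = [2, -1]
Yes

Ax = [10, 8] = b ✓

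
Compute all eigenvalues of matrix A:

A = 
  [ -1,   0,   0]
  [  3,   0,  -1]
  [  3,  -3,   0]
λ = -1, √3, -√3  (≈ -1, 1.732, -1.732)

Characteristic polynomial: det(λI - A) = λ³ + λ² - 3λ - 3
Testing integer divisors of the constant term: p(-1) = 0, so (λ + 1) is a factor:
p(λ) = (λ + 1)(λ² - 3)
λ² - 3 = 0  ⇒  λ = (0 ± √((0)² - 4·(-3)))/2 = (0 ± √(12))/2
  = √3,  -√3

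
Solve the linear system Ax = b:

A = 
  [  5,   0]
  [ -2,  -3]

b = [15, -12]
x = [3, 2]

Row reduce the augmented matrix [A|b]:
R2 → R2 + (2/5)·R1
REF = 
  [  5,   0,  15]
  [  0,  -3,  -6]

Back-substitution:
x₂ = (-6) / (-3) = 2
x₁ = (15 - (0)(2)) / 5 = 3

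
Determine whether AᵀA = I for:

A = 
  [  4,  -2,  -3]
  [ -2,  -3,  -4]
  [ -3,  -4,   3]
No

AᵀA = 
  [ 29,  10, -13]
  [ 10,  29,   6]
  [-13,   6,  34]
≠ I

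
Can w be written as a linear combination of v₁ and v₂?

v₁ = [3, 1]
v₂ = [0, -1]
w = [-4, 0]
Yes

Form the augmented matrix and row-reduce:
[v₁|v₂|w] = 
  [  3,   0,  -4]
  [  1,  -1,   0]
R2 → R2 - (1/3)·R1
REF = 
  [  3,   0,  -4]
  [  0,  -1, 4/3]

No row of the form [0 0 | nonzero], so the system is consistent. Back-substitution gives c₁ = -4/3, c₂ = -4/3: w = (-4/3)·v₁ + (-4/3)·v₂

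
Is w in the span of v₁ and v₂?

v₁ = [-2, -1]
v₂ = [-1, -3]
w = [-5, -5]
Yes

Form the augmented matrix and row-reduce:
[v₁|v₂|w] = 
  [ -2,  -1,  -5]
  [ -1,  -3,  -5]
R2 → R2 - (1/2)·R1
REF = 
  [  -2,   -1,   -5]
  [   0, -5/2, -5/2]

No row of the form [0 0 | nonzero], so the system is consistent. Back-substitution gives c₁ = 2, c₂ = 1: w = (2)·v₁ + (1)·v₂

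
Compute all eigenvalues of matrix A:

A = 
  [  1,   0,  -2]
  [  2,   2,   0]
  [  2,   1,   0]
λ = 1, 1 + i√3, 1 - i√3  (≈ 1, 1 + 1.732i, 1 - 1.732i)

Characteristic polynomial: det(λI - A) = λ³ - 3λ² + 6λ - 4
Testing integer divisors of the constant term: p(1) = 0, so (λ - 1) is a factor:
p(λ) = (λ - 1)(λ² - 2λ + 4)
λ² - 2λ + 4 = 0  ⇒  λ = (2 ± √((-2)² - 4·(4)))/2 = (2 ± √(-12))/2
  = 1 + i√3,  1 - i√3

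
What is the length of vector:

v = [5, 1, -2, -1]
5.568

||v||₂ = √((5)² + (1)² + (-2)² + (-1)²) = √31 = 5.568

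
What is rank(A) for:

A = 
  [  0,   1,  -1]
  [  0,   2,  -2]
Row reduce:
R2 → R2 - (2)·R1
REF = 
  [  0,   1,  -1]
  [  0,   0,   0]
Pivot columns: 2 → 1 pivot.

rank(A) = 1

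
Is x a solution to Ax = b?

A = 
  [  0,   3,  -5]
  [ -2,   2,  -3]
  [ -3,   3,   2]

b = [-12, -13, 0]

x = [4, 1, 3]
No

Ax = [-12, -15, -3] ≠ b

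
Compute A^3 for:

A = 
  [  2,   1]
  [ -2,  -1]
A² = A·A:
A²[1,1] = (2)(2) + (1)(-2) = 2
A²[1,2] = (2)(1) + (1)(-1) = 1
A²[2,1] = (-2)(2) + (-1)(-2) = -2
A²[2,2] = (-2)(1) + (-1)(-1) = -1
A² = 
  [  2,   1]
  [ -2,  -1]

A^3 = A^2·A:
A^3[1,1] = (2)(2) + (1)(-2) = 2
A^3[1,2] = (2)(1) + (1)(-1) = 1
A^3[2,1] = (-2)(2) + (-1)(-2) = -2
A^3[2,2] = (-2)(1) + (-1)(-1) = -1
A^3 = 
  [  2,   1]
  [ -2,  -1]

Therefore
A^3 = 
  [  2,   1]
  [ -2,  -1]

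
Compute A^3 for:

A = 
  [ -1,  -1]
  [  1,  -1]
A² = A·A:
A²[1,1] = (-1)(-1) + (-1)(1) = 0
A²[1,2] = (-1)(-1) + (-1)(-1) = 2
A²[2,1] = (1)(-1) + (-1)(1) = -2
A²[2,2] = (1)(-1) + (-1)(-1) = 0
A² = 
  [  0,   2]
  [ -2,   0]

A^3 = A^2·A:
A^3[1,1] = (0)(-1) + (2)(1) = 2
A^3[1,2] = (0)(-1) + (2)(-1) = -2
A^3[2,1] = (-2)(-1) + (0)(1) = 2
A^3[2,2] = (-2)(-1) + (0)(-1) = 2
A^3 = 
  [  2,  -2]
  [  2,   2]

Therefore
A^3 = 
  [  2,  -2]
  [  2,   2]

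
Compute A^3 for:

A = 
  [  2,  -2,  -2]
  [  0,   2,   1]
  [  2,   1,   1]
A² = A·A:
A²[1,1] = (2)(2) + (-2)(0) + (-2)(2) = 0
A²[1,2] = (2)(-2) + (-2)(2) + (-2)(1) = -10
A²[1,3] = (2)(-2) + (-2)(1) + (-2)(1) = -8
A²[2,1] = (0)(2) + (2)(0) + (1)(2) = 2
A²[2,2] = (0)(-2) + (2)(2) + (1)(1) = 5
A²[2,3] = (0)(-2) + (2)(1) + (1)(1) = 3
A²[3,1] = (2)(2) + (1)(0) + (1)(2) = 6
A²[3,2] = (2)(-2) + (1)(2) + (1)(1) = -1
A²[3,3] = (2)(-2) + (1)(1) + (1)(1) = -2
A² = 
  [  0, -10,  -8]
  [  2,   5,   3]
  [  6,  -1,  -2]

A^3 = A^2·A:
A^3[1,1] = (0)(2) + (-10)(0) + (-8)(2) = -16
A^3[1,2] = (0)(-2) + (-10)(2) + (-8)(1) = -28
A^3[1,3] = (0)(-2) + (-10)(1) + (-8)(1) = -18
A^3[2,1] = (2)(2) + (5)(0) + (3)(2) = 10
A^3[2,2] = (2)(-2) + (5)(2) + (3)(1) = 9
A^3[2,3] = (2)(-2) + (5)(1) + (3)(1) = 4
A^3[3,1] = (6)(2) + (-1)(0) + (-2)(2) = 8
A^3[3,2] = (6)(-2) + (-1)(2) + (-2)(1) = -16
A^3[3,3] = (6)(-2) + (-1)(1) + (-2)(1) = -15
A^3 = 
  [-16, -28, -18]
  [ 10,   9,   4]
  [  8, -16, -15]

Therefore
A^3 = 
  [-16, -28, -18]
  [ 10,   9,   4]
  [  8, -16, -15]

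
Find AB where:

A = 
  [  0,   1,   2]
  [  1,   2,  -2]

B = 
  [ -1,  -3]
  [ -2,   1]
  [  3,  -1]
AB = 
  [  4,  -1]
  [-11,   1]

A is 2×3 and B is 3×2, so AB is 2×2. Each entry is (row of A)·(column of B):
AB[1,1] = (0)(-1) + (1)(-2) + (2)(3) = 4
AB[1,2] = (0)(-3) + (1)(1) + (2)(-1) = -1
AB[2,1] = (1)(-1) + (2)(-2) + (-2)(3) = -11
AB[2,2] = (1)(-3) + (2)(1) + (-2)(-1) = 1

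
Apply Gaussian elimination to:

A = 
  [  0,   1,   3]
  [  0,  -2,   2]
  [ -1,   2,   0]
Row operations:
Swap R1 ↔ R3
R3 → R3 + (1/2)·R2

Resulting echelon form:
REF = 
  [ -1,   2,   0]
  [  0,  -2,   2]
  [  0,   0,   4]

Rank = 3 (number of non-zero pivot rows).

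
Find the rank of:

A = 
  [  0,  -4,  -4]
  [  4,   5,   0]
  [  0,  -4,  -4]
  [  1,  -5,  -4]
Row reduce:
Swap R1 ↔ R2
R4 → R4 - (1/4)·R1
R3 → R3 - (1)·R2
R4 → R4 - (25/16)·R2
Swap R3 ↔ R4
REF = 
  [  4,   5,   0]
  [  0,  -4,  -4]
  [  0,   0, 9/4]
  [  0,   0,   0]
Pivot columns: 1, 2, 3 → 3 pivots.

rank(A) = 3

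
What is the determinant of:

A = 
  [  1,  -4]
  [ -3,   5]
For a 2×2 matrix, det = ad - bc = (1)(5) - (-4)(-3) = -7

det(A) = -7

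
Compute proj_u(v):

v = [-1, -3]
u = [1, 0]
v·u = (-1)(1) + (-3)(0) = -1
u·u = (1)² + (0)² = 1
proj_u(v) = (v·u / u·u) × u = (-1/1) × u = (-1) × u

proj_u(v) = [-1, 0]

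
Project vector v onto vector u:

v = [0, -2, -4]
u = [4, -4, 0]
v·u = (0)(4) + (-2)(-4) + (-4)(0) = 8
u·u = (4)² + (-4)² + (0)² = 32
proj_u(v) = (v·u / u·u) × u = (8/32) × u = (1/4) × u

proj_u(v) = [1, -1, 0]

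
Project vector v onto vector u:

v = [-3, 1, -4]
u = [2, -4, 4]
proj_u(v) = [-13/9, 26/9, -26/9]

v·u = (-3)(2) + (1)(-4) + (-4)(4) = -26
u·u = (2)² + (-4)² + (4)² = 36
proj_u(v) = (v·u / u·u) × u = (-26/36) × u = (-13/18) × u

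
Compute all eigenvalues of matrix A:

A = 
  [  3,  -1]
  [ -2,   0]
λ = (3 + √17)/2, (3 - √17)/2  (≈ 3.562, -0.5616)

tr(A) = 3, det(A) = -2
Characteristic polynomial: λ² - tr(A)λ + det(A) = λ² - 3λ - 2
λ² - 3λ - 2 = 0  ⇒  λ = (3 ± √((-3)² - 4·(-2)))/2 = (3 ± √(17))/2
  = (3 + √17)/2,  (3 - √17)/2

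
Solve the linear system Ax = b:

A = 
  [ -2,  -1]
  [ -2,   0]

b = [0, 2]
Row reduce the augmented matrix [A|b]:
R2 → R2 - (1)·R1
REF = 
  [ -2,  -1,   0]
  [  0,   1,   2]

Back-substitution:
x₂ = 2 / 1 = 2
x₁ = (0 - (-1)(2)) / (-2) = -1

x = [-1, 2]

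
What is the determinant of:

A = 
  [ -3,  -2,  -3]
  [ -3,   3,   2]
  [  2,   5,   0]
Cofactor expansion along row 1:
det(A) = (-3)·((3)(0) - (2)(5)) - (-2)·((-3)(0) - (2)(2)) + (-3)·((-3)(5) - (3)(2))
  = (-3)(-10) - (-2)(-4) + (-3)(-21)
  = 85

det(A) = 85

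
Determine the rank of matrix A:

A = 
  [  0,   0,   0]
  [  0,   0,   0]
Row reduce:
(no row operations needed)
REF = 
  [  0,   0,   0]
  [  0,   0,   0]
Pivot columns: none → 0 pivots.

rank(A) = 0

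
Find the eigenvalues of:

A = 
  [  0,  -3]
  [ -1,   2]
λ = 3, -1

tr(A) = 2, det(A) = -3
Characteristic polynomial: λ² - tr(A)λ + det(A) = λ² - 2λ - 3
λ² - 2λ - 3 = (λ + 1)(λ - 3)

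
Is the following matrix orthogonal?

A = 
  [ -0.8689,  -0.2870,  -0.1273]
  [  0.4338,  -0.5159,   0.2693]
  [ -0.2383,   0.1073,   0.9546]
No

AᵀA = 
  [  1,   0,   0]
  [  0,   0.3600,   0]
  [  0,   0,   1]
≠ I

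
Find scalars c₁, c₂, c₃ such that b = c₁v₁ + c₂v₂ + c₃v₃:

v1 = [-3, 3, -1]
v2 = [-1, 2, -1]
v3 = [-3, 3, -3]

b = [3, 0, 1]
c1 = -1, c2 = 3, c3 = -1

b = -1·v1 + 3·v2 + -1·v3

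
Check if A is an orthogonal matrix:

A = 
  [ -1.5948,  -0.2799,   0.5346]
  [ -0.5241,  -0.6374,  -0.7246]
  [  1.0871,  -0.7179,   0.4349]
No

AᵀA = 
  [  3.9999,   0,   0]
  [  0,   1,   0]
  [  0,   0,   1]
≠ I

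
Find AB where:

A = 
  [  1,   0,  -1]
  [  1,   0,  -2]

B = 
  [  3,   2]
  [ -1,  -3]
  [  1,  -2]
A is 2×3 and B is 3×2, so AB is 2×2. Each entry is (row of A)·(column of B):
AB[1,1] = (1)(3) + (0)(-1) + (-1)(1) = 2
AB[1,2] = (1)(2) + (0)(-3) + (-1)(-2) = 4
AB[2,1] = (1)(3) + (0)(-1) + (-2)(1) = 1
AB[2,2] = (1)(2) + (0)(-3) + (-2)(-2) = 6

AB = 
  [  2,   4]
  [  1,   6]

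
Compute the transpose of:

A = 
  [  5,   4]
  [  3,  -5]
Aᵀ = 
  [  5,   3]
  [  4,  -5]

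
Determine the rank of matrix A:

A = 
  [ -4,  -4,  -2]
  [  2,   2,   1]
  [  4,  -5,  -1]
rank(A) = 2

Row reduce:
R2 → R2 + (1/2)·R1
R3 → R3 + (1)·R1
Swap R2 ↔ R3
REF = 
  [ -4,  -4,  -2]
  [  0,  -9,  -3]
  [  0,   0,   0]
Pivot columns: 1, 2 → 2 pivots.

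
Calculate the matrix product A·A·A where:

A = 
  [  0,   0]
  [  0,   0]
A² = A·A:
A²[1,1] = (0)(0) + (0)(0) = 0
A²[1,2] = (0)(0) + (0)(0) = 0
A²[2,1] = (0)(0) + (0)(0) = 0
A²[2,2] = (0)(0) + (0)(0) = 0
A² = 
  [  0,   0]
  [  0,   0]

A^3 = A^2·A:
A^3[1,1] = (0)(0) + (0)(0) = 0
A^3[1,2] = (0)(0) + (0)(0) = 0
A^3[2,1] = (0)(0) + (0)(0) = 0
A^3[2,2] = (0)(0) + (0)(0) = 0
A^3 = 
  [  0,   0]
  [  0,   0]

Therefore
A^3 = 
  [  0,   0]
  [  0,   0]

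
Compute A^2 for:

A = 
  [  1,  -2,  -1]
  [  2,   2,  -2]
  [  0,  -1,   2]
A² = A·A:
A²[1,1] = (1)(1) + (-2)(2) + (-1)(0) = -3
A²[1,2] = (1)(-2) + (-2)(2) + (-1)(-1) = -5
A²[1,3] = (1)(-1) + (-2)(-2) + (-1)(2) = 1
A²[2,1] = (2)(1) + (2)(2) + (-2)(0) = 6
A²[2,2] = (2)(-2) + (2)(2) + (-2)(-1) = 2
A²[2,3] = (2)(-1) + (2)(-2) + (-2)(2) = -10
A²[3,1] = (0)(1) + (-1)(2) + (2)(0) = -2
A²[3,2] = (0)(-2) + (-1)(2) + (2)(-1) = -4
A²[3,3] = (0)(-1) + (-1)(-2) + (2)(2) = 6
A² = 
  [ -3,  -5,   1]
  [  6,   2, -10]
  [ -2,  -4,   6]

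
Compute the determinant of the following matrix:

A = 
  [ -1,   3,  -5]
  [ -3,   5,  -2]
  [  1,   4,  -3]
59

Cofactor expansion along row 1:
det(A) = (-1)·((5)(-3) - (-2)(4)) - (3)·((-3)(-3) - (-2)(1)) + (-5)·((-3)(4) - (5)(1))
  = (-1)(-7) - (3)(11) + (-5)(-17)
  = 59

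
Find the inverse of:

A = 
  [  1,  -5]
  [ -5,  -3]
det(A) = (1)(-3) - (-5)(-5) = -28
For a 2×2 matrix, A⁻¹ = (1/det(A)) · [[d, -b], [-c, a]]
    = (-1/28) · [[-3, 5], [5, 1]]

A⁻¹ = 
  [ 3/28, -5/28]
  [-5/28, -1/28]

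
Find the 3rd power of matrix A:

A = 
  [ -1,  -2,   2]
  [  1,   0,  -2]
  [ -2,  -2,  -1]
A² = A·A:
A²[1,1] = (-1)(-1) + (-2)(1) + (2)(-2) = -5
A²[1,2] = (-1)(-2) + (-2)(0) + (2)(-2) = -2
A²[1,3] = (-1)(2) + (-2)(-2) + (2)(-1) = 0
A²[2,1] = (1)(-1) + (0)(1) + (-2)(-2) = 3
A²[2,2] = (1)(-2) + (0)(0) + (-2)(-2) = 2
A²[2,3] = (1)(2) + (0)(-2) + (-2)(-1) = 4
A²[3,1] = (-2)(-1) + (-2)(1) + (-1)(-2) = 2
A²[3,2] = (-2)(-2) + (-2)(0) + (-1)(-2) = 6
A²[3,3] = (-2)(2) + (-2)(-2) + (-1)(-1) = 1
A² = 
  [ -5,  -2,   0]
  [  3,   2,   4]
  [  2,   6,   1]

A^3 = A^2·A:
A^3[1,1] = (-5)(-1) + (-2)(1) + (0)(-2) = 3
A^3[1,2] = (-5)(-2) + (-2)(0) + (0)(-2) = 10
A^3[1,3] = (-5)(2) + (-2)(-2) + (0)(-1) = -6
A^3[2,1] = (3)(-1) + (2)(1) + (4)(-2) = -9
A^3[2,2] = (3)(-2) + (2)(0) + (4)(-2) = -14
A^3[2,3] = (3)(2) + (2)(-2) + (4)(-1) = -2
A^3[3,1] = (2)(-1) + (6)(1) + (1)(-2) = 2
A^3[3,2] = (2)(-2) + (6)(0) + (1)(-2) = -6
A^3[3,3] = (2)(2) + (6)(-2) + (1)(-1) = -9
A^3 = 
  [  3,  10,  -6]
  [ -9, -14,  -2]
  [  2,  -6,  -9]

Therefore
A^3 = 
  [  3,  10,  -6]
  [ -9, -14,  -2]
  [  2,  -6,  -9]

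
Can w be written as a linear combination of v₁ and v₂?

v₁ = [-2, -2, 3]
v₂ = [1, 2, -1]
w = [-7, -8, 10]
Yes

Form the augmented matrix and row-reduce:
[v₁|v₂|w] = 
  [ -2,   1,  -7]
  [ -2,   2,  -8]
  [  3,  -1,  10]
R2 → R2 - (1)·R1
R3 → R3 + (3/2)·R1
R3 → R3 - (1/2)·R2
REF = 
  [ -2,   1,  -7]
  [  0,   1,  -1]
  [  0,   0,   0]

No row of the form [0 0 | nonzero], so the system is consistent. Back-substitution gives c₁ = 3, c₂ = -1: w = (3)·v₁ + (-1)·v₂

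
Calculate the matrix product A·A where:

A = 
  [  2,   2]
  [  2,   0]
A² = A·A:
A²[1,1] = (2)(2) + (2)(2) = 8
A²[1,2] = (2)(2) + (2)(0) = 4
A²[2,1] = (2)(2) + (0)(2) = 4
A²[2,2] = (2)(2) + (0)(0) = 4
A² = 
  [  8,   4]
  [  4,   4]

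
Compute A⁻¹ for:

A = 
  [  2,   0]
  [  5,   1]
det(A) = (2)(1) - (0)(5) = 2
For a 2×2 matrix, A⁻¹ = (1/det(A)) · [[d, -b], [-c, a]]
    = (1/2) · [[1, 0], [-5, 2]]

A⁻¹ = 
  [ 1/2,    0]
  [-5/2,    1]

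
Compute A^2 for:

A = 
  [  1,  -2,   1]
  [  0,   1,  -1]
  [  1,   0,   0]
A² = A·A:
A²[1,1] = (1)(1) + (-2)(0) + (1)(1) = 2
A²[1,2] = (1)(-2) + (-2)(1) + (1)(0) = -4
A²[1,3] = (1)(1) + (-2)(-1) + (1)(0) = 3
A²[2,1] = (0)(1) + (1)(0) + (-1)(1) = -1
A²[2,2] = (0)(-2) + (1)(1) + (-1)(0) = 1
A²[2,3] = (0)(1) + (1)(-1) + (-1)(0) = -1
A²[3,1] = (1)(1) + (0)(0) + (0)(1) = 1
A²[3,2] = (1)(-2) + (0)(1) + (0)(0) = -2
A²[3,3] = (1)(1) + (0)(-1) + (0)(0) = 1
A² = 
  [  2,  -4,   3]
  [ -1,   1,  -1]
  [  1,  -2,   1]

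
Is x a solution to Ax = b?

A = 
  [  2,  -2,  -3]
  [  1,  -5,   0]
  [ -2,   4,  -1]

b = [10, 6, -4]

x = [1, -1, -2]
Yes

Ax = [10, 6, -4] = b ✓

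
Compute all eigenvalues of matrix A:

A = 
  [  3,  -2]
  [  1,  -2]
λ = (1 + √17)/2, (1 - √17)/2  (≈ 2.562, -1.562)

tr(A) = 1, det(A) = -4
Characteristic polynomial: λ² - tr(A)λ + det(A) = λ² - λ - 4
λ² - λ - 4 = 0  ⇒  λ = (1 ± √((-1)² - 4·(-4)))/2 = (1 ± √(17))/2
  = (1 + √17)/2,  (1 - √17)/2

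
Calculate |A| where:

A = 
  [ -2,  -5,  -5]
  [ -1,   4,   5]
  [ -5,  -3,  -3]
19

Cofactor expansion along row 1:
det(A) = (-2)·((4)(-3) - (5)(-3)) - (-5)·((-1)(-3) - (5)(-5)) + (-5)·((-1)(-3) - (4)(-5))
  = (-2)(3) - (-5)(28) + (-5)(23)
  = 19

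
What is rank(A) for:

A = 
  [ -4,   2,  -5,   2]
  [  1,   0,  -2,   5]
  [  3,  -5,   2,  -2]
rank(A) = 3

Row reduce:
R2 → R2 + (1/4)·R1
R3 → R3 + (3/4)·R1
R3 → R3 + (7)·R2
REF = 
  [   -4,     2,    -5,     2]
  [    0,   1/2, -13/4,  11/2]
  [    0,     0, -49/2,    38]
Pivot columns: 1, 2, 3 → 3 pivots.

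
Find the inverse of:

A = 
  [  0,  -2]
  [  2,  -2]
det(A) = (0)(-2) - (-2)(2) = 4
For a 2×2 matrix, A⁻¹ = (1/det(A)) · [[d, -b], [-c, a]]
    = (1/4) · [[-2, 2], [-2, 0]]

A⁻¹ = 
  [-1/2,  1/2]
  [-1/2,    0]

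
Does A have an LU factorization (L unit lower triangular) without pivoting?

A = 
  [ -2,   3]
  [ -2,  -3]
Yes.
A[1,1] = -2 ≠ 0, so Gaussian elimination proceeds without a row swap: multiplier ℓ₂₁ = (-2)/(-2) = 1, and U[2,2] = -3 - (1)(3) = -6.
L = 
  [  1,   0]
  [  1,   1]
U = 
  [ -2,   3]
  [  0,  -6]
Check row 2 of LU: [(1)(-2), (1)(3) + (-6)] = [-2, -3] = row 2 of A ✓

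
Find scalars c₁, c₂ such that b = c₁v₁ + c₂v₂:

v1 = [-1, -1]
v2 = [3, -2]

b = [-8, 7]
c1 = -1, c2 = -3

b = -1·v1 + -3·v2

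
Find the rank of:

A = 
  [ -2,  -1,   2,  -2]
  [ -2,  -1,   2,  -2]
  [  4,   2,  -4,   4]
Row reduce:
R2 → R2 - (1)·R1
R3 → R3 + (2)·R1
REF = 
  [ -2,  -1,   2,  -2]
  [  0,   0,   0,   0]
  [  0,   0,   0,   0]
Pivot columns: 1 → 1 pivot.

rank(A) = 1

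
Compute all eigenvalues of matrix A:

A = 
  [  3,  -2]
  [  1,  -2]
λ = (1 + √17)/2, (1 - √17)/2  (≈ 2.562, -1.562)

tr(A) = 1, det(A) = -4
Characteristic polynomial: λ² - tr(A)λ + det(A) = λ² - λ - 4
λ² - λ - 4 = 0  ⇒  λ = (1 ± √((-1)² - 4·(-4)))/2 = (1 ± √(17))/2
  = (1 + √17)/2,  (1 - √17)/2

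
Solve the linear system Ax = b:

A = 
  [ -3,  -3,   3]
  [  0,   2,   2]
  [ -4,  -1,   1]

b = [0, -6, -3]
Row reduce the augmented matrix [A|b]:
R3 → R3 - (4/3)·R1
R3 → R3 - (3/2)·R2
REF = 
  [ -3,  -3,   3,   0]
  [  0,   2,   2,  -6]
  [  0,   0,  -6,   6]

Back-substitution:
x₃ = 6 / (-6) = -1
x₂ = (-6 - (2)(-1)) / 2 = -2
x₁ = (0 - (-3)(-2) - (3)(-1)) / (-3) = 1

x = [1, -2, -1]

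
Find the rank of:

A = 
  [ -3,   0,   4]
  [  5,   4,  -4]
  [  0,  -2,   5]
rank(A) = 3

Row reduce:
R2 → R2 + (5/3)·R1
R3 → R3 + (1/2)·R2
REF = 
  [  -3,    0,    4]
  [   0,    4,  8/3]
  [   0,    0, 19/3]
Pivot columns: 1, 2, 3 → 3 pivots.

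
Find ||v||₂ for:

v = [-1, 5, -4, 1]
6.557

||v||₂ = √((-1)² + (5)² + (-4)² + (1)²) = √43 = 6.557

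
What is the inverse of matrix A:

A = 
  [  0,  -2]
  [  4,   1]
det(A) = (0)(1) - (-2)(4) = 8
For a 2×2 matrix, A⁻¹ = (1/det(A)) · [[d, -b], [-c, a]]
    = (1/8) · [[1, 2], [-4, 0]]

A⁻¹ = 
  [ 1/8,  1/4]
  [-1/2,    0]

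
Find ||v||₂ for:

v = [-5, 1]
5.099

||v||₂ = √((-5)² + (1)²) = √26 = 5.099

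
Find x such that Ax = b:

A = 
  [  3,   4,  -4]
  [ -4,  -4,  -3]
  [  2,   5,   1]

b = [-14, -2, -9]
x = [2, -3, 2]

Row reduce the augmented matrix [A|b]:
R2 → R2 + (4/3)·R1
R3 → R3 - (2/3)·R1
R3 → R3 - (7/4)·R2
REF = 
  [    3,     4,    -4,   -14]
  [    0,   4/3, -25/3, -62/3]
  [    0,     0,  73/4,  73/2]

Back-substitution:
x₃ = (73/2) / (73/4) = 2
x₂ = (-62/3 - (-25/3)(2)) / (4/3) = -3
x₁ = (-14 - (4)(-3) - (-4)(2)) / 3 = 2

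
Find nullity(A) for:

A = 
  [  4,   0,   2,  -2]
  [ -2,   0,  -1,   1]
nullity(A) = 3

Row reduce:
R2 → R2 + (1/2)·R1
REF = 
  [  4,   0,   2,  -2]
  [  0,   0,   0,   0]
Pivot columns: 1 → 1 pivot.
rank(A) = 1, so nullity(A) = 4 - 1 = 3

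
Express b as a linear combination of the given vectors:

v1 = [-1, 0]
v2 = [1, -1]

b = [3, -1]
c1 = -2, c2 = 1

b = -2·v1 + 1·v2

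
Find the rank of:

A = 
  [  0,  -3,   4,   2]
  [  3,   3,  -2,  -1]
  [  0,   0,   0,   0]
Row reduce:
Swap R1 ↔ R2
REF = 
  [  3,   3,  -2,  -1]
  [  0,  -3,   4,   2]
  [  0,   0,   0,   0]
Pivot columns: 1, 2 → 2 pivots.

rank(A) = 2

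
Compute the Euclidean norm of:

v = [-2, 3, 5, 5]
7.937

||v||₂ = √((-2)² + (3)² + (5)² + (5)²) = √63 = 7.937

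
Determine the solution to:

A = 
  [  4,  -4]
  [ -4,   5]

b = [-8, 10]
x = [0, 2]

Row reduce the augmented matrix [A|b]:
R2 → R2 + (1)·R1
REF = 
  [  4,  -4,  -8]
  [  0,   1,   2]

Back-substitution:
x₂ = 2 / 1 = 2
x₁ = (-8 - (-4)(2)) / 4 = 0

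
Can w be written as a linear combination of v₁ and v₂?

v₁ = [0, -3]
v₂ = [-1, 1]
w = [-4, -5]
Yes

Form the augmented matrix and row-reduce:
[v₁|v₂|w] = 
  [  0,  -1,  -4]
  [ -3,   1,  -5]
Swap R1 ↔ R2
REF = 
  [ -3,   1,  -5]
  [  0,  -1,  -4]

No row of the form [0 0 | nonzero], so the system is consistent. Back-substitution gives c₁ = 3, c₂ = 4: w = (3)·v₁ + (4)·v₂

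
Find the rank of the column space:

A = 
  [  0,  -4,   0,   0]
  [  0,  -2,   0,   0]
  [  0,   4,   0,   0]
Row reduce:
R2 → R2 - (1/2)·R1
R3 → R3 + (1)·R1
REF = 
  [  0,  -4,   0,   0]
  [  0,   0,   0,   0]
  [  0,   0,   0,   0]
Pivot columns: 2 → 1 pivot.
dim(Col(A)) = number of pivot columns = 1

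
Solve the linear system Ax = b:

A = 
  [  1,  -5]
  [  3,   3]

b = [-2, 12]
Row reduce the augmented matrix [A|b]:
R2 → R2 - (3)·R1
REF = 
  [  1,  -5,  -2]
  [  0,  18,  18]

Back-substitution:
x₂ = 18 / 18 = 1
x₁ = (-2 - (-5)(1)) / 1 = 3

x = [3, 1]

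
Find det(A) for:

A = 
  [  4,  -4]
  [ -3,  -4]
For a 2×2 matrix, det = ad - bc = (4)(-4) - (-4)(-3) = -28

det(A) = -28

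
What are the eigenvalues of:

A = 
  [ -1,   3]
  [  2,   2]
tr(A) = 1, det(A) = -8
Characteristic polynomial: λ² - tr(A)λ + det(A) = λ² - λ - 8
λ² - λ - 8 = 0  ⇒  λ = (1 ± √((-1)² - 4·(-8)))/2 = (1 ± √(33))/2
  = (1 + √33)/2,  (1 - √33)/2

λ = (1 + √33)/2, (1 - √33)/2  (≈ 3.372, -2.372)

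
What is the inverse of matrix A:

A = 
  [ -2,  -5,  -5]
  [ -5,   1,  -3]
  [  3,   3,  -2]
det(A) = (-2)·((1)(-2) - (-3)(3)) - (-5)·((-5)(-2) - (-3)(3)) + (-5)·((-5)(3) - (1)(3))
  = (-2)(7) - (-5)(19) + (-5)(-18)
  = 171
det(A) = 171 ≠ 0, so A is invertible.

Cofactors Cᵢⱼ = (-1)ⁱ⁺ʲ·Mᵢⱼ:
C = 
  [  7, -19, -18]
  [-25,  19,  -9]
  [ 20,  19, -27]

adj(A) = Cᵀ:
adj(A) = 
  [  7, -25,  20]
  [-19,  19,  19]
  [-18,  -9, -27]

A⁻¹ = (1/171) · adj(A):
A⁻¹ = 
  [  7/171, -25/171,  20/171]
  [   -1/9,     1/9,     1/9]
  [  -2/19,   -1/19,   -3/19]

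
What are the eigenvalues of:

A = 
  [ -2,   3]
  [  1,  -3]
λ = (-5 + √13)/2, (-5 - √13)/2  (≈ -0.6972, -4.303)

tr(A) = -5, det(A) = 3
Characteristic polynomial: λ² - tr(A)λ + det(A) = λ² + 5λ + 3
λ² + 5λ + 3 = 0  ⇒  λ = (-5 ± √((5)² - 4·(3)))/2 = (-5 ± √(13))/2
  = (-5 + √13)/2,  (-5 - √13)/2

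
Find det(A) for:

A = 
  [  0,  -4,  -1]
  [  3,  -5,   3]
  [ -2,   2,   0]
Cofactor expansion along row 1:
det(A) = (0)·((-5)(0) - (3)(2)) - (-4)·((3)(0) - (3)(-2)) + (-1)·((3)(2) - (-5)(-2))
  = (0)(-6) - (-4)(6) + (-1)(-4)
  = 28

det(A) = 28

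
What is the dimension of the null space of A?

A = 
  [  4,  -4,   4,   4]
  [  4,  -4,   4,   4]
nullity(A) = 3

Row reduce:
R2 → R2 - (1)·R1
REF = 
  [  4,  -4,   4,   4]
  [  0,   0,   0,   0]
Pivot columns: 1 → 1 pivot.
rank(A) = 1, so nullity(A) = 4 - 1 = 3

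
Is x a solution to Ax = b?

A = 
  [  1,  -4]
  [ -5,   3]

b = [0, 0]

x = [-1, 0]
No

Ax = [-1, 5] ≠ b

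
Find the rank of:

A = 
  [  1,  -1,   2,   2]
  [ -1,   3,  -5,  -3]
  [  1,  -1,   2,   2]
rank(A) = 2

Row reduce:
R2 → R2 + (1)·R1
R3 → R3 - (1)·R1
REF = 
  [  1,  -1,   2,   2]
  [  0,   2,  -3,  -1]
  [  0,   0,   0,   0]
Pivot columns: 1, 2 → 2 pivots.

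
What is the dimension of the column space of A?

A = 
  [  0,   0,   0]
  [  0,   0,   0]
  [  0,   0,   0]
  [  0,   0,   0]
Row reduce:
(no row operations needed)
REF = 
  [  0,   0,   0]
  [  0,   0,   0]
  [  0,   0,   0]
  [  0,   0,   0]
Pivot columns: none → 0 pivots.
dim(Col(A)) = number of pivot columns = 0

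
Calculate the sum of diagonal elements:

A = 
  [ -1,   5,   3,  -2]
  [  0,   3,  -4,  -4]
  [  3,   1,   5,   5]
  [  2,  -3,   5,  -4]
3

tr(A) = -1 + 3 + 5 + -4 = 3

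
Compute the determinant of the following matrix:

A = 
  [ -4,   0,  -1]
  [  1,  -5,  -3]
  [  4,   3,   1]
-39

Cofactor expansion along row 1:
det(A) = (-4)·((-5)(1) - (-3)(3)) - (0)·((1)(1) - (-3)(4)) + (-1)·((1)(3) - (-5)(4))
  = (-4)(4) - (0)(13) + (-1)(23)
  = -39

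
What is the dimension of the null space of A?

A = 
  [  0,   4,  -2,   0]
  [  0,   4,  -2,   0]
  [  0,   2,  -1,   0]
nullity(A) = 3

Row reduce:
R2 → R2 - (1)·R1
R3 → R3 - (1/2)·R1
REF = 
  [  0,   4,  -2,   0]
  [  0,   0,   0,   0]
  [  0,   0,   0,   0]
Pivot columns: 2 → 1 pivot.
rank(A) = 1, so nullity(A) = 4 - 1 = 3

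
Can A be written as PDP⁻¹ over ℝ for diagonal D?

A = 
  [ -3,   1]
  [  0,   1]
Yes

tr(A) = -2, det(A) = -3
Characteristic polynomial: λ² - tr(A)λ + det(A) = λ² + 2λ - 3
λ² + 2λ - 3 = (λ + 3)(λ - 1)
Eigenvalues: 1, -3
λ=-3: alg. mult. = 1, geom. mult. = 2 - rank(A - (-3)I) = 2 - 1 = 1
λ=1: alg. mult. = 1, geom. mult. = 2 - rank(A - (1)I) = 2 - 1 = 1
Sum of geometric multiplicities equals n, so A has n independent eigenvectors.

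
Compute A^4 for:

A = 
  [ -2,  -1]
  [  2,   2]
A² = A·A:
A²[1,1] = (-2)(-2) + (-1)(2) = 2
A²[1,2] = (-2)(-1) + (-1)(2) = 0
A²[2,1] = (2)(-2) + (2)(2) = 0
A²[2,2] = (2)(-1) + (2)(2) = 2
A² = 
  [  2,   0]
  [  0,   2]

A^3 = A^2·A:
A^3[1,1] = (2)(-2) + (0)(2) = -4
A^3[1,2] = (2)(-1) + (0)(2) = -2
A^3[2,1] = (0)(-2) + (2)(2) = 4
A^3[2,2] = (0)(-1) + (2)(2) = 4
A^3 = 
  [ -4,  -2]
  [  4,   4]

A^4 = A^3·A:
A^4[1,1] = (-4)(-2) + (-2)(2) = 4
A^4[1,2] = (-4)(-1) + (-2)(2) = 0
A^4[2,1] = (4)(-2) + (4)(2) = 0
A^4[2,2] = (4)(-1) + (4)(2) = 4
A^4 = 
  [  4,   0]
  [  0,   4]

Therefore
A^4 = 
  [  4,   0]
  [  0,   4]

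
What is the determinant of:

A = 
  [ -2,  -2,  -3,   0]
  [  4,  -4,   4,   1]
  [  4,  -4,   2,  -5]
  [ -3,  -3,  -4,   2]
Cofactor expansion along row 1: det(A) = a₁₁M₁₁ - a₁₂M₁₂ + a₁₃M₁₃ - a₁₄M₁₄

M₁₁ = det[[-4, 4, 1]; [-4, 2, -5]; [-3, -4, 2]]
  = (-4)·((2)(2) - (-5)(-4)) - (4)·((-4)(2) - (-5)(-3)) + (1)·((-4)(-4) - (2)(-3))
  = (-4)(-16) - (4)(-23) + (1)(22)
  = 178
M₁₂ = det[[4, 4, 1]; [4, 2, -5]; [-3, -4, 2]]
  = (4)·((2)(2) - (-5)(-4)) - (4)·((4)(2) - (-5)(-3)) + (1)·((4)(-4) - (2)(-3))
  = (4)(-16) - (4)(-7) + (1)(-10)
  = -46
M₁₃ = det[[4, -4, 1]; [4, -4, -5]; [-3, -3, 2]]
  = (4)·((-4)(2) - (-5)(-3)) - (-4)·((4)(2) - (-5)(-3)) + (1)·((4)(-3) - (-4)(-3))
  = (4)(-23) - (-4)(-7) + (1)(-24)
  = -144
M₁₄ = det[[4, -4, 4]; [4, -4, 2]; [-3, -3, -4]]
  = (4)·((-4)(-4) - (2)(-3)) - (-4)·((4)(-4) - (2)(-3)) + (4)·((4)(-3) - (-4)(-3))
  = (4)(22) - (-4)(-10) + (4)(-24)
  = -48

det(A) = (-2)(178) - (-2)(-46) + (-3)(-144) - (0)(-48) = -16

det(A) = -16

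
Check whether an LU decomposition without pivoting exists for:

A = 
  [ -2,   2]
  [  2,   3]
Yes.
A[1,1] = -2 ≠ 0, so Gaussian elimination proceeds without a row swap: multiplier ℓ₂₁ = (2)/(-2) = -1, and U[2,2] = 3 - (-1)(2) = 5.
L = 
  [  1,   0]
  [ -1,   1]
U = 
  [ -2,   2]
  [  0,   5]
Check row 2 of LU: [(-1)(-2), (-1)(2) + 5] = [2, 3] = row 2 of A ✓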